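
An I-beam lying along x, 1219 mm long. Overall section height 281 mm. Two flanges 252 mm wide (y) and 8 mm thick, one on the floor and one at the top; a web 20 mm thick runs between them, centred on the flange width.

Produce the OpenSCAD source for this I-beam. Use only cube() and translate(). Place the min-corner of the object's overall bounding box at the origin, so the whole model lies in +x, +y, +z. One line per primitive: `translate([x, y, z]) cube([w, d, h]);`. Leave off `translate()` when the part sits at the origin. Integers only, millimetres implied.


cube([1219, 252, 8]);
translate([0, 116, 8]) cube([1219, 20, 265]);
translate([0, 0, 273]) cube([1219, 252, 8]);


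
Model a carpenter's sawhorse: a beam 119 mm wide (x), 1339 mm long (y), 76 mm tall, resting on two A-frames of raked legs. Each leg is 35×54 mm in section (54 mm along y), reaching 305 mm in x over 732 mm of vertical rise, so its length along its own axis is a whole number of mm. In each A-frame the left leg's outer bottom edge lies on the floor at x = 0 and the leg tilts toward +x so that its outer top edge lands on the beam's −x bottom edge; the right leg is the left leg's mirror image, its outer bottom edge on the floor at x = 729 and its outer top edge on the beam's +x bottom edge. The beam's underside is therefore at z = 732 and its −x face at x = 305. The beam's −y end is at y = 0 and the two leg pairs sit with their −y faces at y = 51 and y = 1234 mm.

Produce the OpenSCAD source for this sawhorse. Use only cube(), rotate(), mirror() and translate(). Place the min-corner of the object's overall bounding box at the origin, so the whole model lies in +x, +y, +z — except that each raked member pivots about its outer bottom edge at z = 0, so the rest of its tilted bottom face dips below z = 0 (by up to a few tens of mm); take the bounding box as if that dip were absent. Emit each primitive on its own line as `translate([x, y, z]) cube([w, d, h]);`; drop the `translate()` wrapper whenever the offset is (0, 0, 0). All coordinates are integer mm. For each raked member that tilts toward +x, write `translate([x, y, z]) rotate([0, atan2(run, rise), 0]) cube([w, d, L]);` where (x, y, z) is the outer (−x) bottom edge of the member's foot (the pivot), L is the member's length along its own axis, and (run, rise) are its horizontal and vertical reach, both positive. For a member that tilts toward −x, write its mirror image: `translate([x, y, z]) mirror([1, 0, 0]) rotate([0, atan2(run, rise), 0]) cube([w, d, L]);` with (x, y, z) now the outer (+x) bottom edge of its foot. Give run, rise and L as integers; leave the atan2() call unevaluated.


// leg length = √(305² + 732²) = 793
// right-leg outer foot x = 2·305 + 119 = 729
// beam min-corner = (305, 0, 732)
translate([305, 0, 732]) cube([119, 1339, 76]);
translate([0, 51, 0]) rotate([0, atan2(305, 732), 0]) cube([35, 54, 793]);
translate([729, 51, 0]) mirror([1, 0, 0]) rotate([0, atan2(305, 732), 0]) cube([35, 54, 793]);
translate([0, 1234, 0]) rotate([0, atan2(305, 732), 0]) cube([35, 54, 793]);
translate([729, 1234, 0]) mirror([1, 0, 0]) rotate([0, atan2(305, 732), 0]) cube([35, 54, 793]);


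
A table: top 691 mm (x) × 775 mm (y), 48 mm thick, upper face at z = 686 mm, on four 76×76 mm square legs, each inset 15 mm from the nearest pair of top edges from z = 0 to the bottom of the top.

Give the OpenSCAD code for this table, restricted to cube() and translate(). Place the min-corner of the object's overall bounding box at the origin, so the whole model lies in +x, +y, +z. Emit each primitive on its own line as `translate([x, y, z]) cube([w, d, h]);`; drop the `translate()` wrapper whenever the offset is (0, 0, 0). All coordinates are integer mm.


translate([0, 0, 638]) cube([691, 775, 48]);
translate([15, 15, 0]) cube([76, 76, 638]);
translate([600, 15, 0]) cube([76, 76, 638]);
translate([15, 684, 0]) cube([76, 76, 638]);
translate([600, 684, 0]) cube([76, 76, 638]);


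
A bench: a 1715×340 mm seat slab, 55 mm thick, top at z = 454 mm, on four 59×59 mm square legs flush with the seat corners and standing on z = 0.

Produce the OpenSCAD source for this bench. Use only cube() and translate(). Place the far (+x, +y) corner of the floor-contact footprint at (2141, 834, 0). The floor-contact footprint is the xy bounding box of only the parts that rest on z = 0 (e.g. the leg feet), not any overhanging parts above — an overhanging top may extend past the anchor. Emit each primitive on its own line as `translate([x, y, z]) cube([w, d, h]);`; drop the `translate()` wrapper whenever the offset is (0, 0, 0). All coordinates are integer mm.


// leg_h = 454 − 55 = 399
translate([426, 494, 399]) cube([1715, 340, 55]);
translate([426, 494, 0]) cube([59, 59, 399]);
translate([426, 775, 0]) cube([59, 59, 399]);
translate([2082, 494, 0]) cube([59, 59, 399]);
translate([2082, 775, 0]) cube([59, 59, 399]);


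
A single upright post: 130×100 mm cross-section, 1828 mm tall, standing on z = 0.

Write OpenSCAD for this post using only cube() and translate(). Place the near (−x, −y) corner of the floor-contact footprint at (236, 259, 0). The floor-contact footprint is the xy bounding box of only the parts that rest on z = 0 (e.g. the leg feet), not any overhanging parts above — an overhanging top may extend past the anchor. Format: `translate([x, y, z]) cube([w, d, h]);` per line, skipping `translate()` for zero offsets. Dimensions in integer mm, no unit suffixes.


translate([236, 259, 0]) cube([130, 100, 1828]);


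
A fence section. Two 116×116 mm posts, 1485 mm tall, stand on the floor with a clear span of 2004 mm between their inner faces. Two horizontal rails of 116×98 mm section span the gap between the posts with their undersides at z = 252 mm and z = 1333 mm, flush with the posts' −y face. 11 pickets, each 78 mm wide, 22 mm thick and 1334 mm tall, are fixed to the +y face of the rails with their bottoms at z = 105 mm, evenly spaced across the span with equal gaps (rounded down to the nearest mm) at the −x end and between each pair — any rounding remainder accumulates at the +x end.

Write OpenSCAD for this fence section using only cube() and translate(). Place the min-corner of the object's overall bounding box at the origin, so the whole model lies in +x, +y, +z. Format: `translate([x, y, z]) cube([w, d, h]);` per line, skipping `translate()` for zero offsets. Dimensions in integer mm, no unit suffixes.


cube([116, 116, 1485]);
translate([2120, 0, 0]) cube([116, 116, 1485]);
translate([116, 0, 252]) cube([2004, 116, 98]);
translate([116, 0, 1333]) cube([2004, 116, 98]);
translate([211, 116, 105]) cube([78, 22, 1334]);
translate([384, 116, 105]) cube([78, 22, 1334]);
translate([557, 116, 105]) cube([78, 22, 1334]);
translate([730, 116, 105]) cube([78, 22, 1334]);
translate([903, 116, 105]) cube([78, 22, 1334]);
translate([1076, 116, 105]) cube([78, 22, 1334]);
translate([1249, 116, 105]) cube([78, 22, 1334]);
translate([1422, 116, 105]) cube([78, 22, 1334]);
translate([1595, 116, 105]) cube([78, 22, 1334]);
translate([1768, 116, 105]) cube([78, 22, 1334]);
translate([1941, 116, 105]) cube([78, 22, 1334]);


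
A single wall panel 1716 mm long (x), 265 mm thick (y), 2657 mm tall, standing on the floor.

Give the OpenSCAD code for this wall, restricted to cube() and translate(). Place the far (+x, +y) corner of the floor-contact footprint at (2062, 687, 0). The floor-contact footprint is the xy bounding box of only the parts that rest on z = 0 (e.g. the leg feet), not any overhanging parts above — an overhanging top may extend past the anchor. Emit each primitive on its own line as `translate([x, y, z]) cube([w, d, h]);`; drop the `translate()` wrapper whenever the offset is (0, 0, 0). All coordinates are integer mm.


translate([346, 422, 0]) cube([1716, 265, 2657]);


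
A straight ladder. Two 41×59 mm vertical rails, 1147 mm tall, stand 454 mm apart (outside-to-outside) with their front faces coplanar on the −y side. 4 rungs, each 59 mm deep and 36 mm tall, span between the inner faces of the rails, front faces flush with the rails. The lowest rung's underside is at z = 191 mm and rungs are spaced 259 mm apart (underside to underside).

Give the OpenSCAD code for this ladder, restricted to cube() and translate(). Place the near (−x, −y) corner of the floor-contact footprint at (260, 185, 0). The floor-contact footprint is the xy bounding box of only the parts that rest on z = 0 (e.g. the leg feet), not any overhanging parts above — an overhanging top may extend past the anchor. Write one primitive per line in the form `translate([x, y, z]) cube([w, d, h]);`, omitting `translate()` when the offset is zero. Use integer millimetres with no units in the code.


// rung span = 454 - 2*41 = 372
// rung[k] z = 191 + k*259
translate([260, 185, 0]) cube([41, 59, 1147]);
translate([673, 185, 0]) cube([41, 59, 1147]);
translate([301, 185, 191]) cube([372, 59, 36]);
translate([301, 185, 450]) cube([372, 59, 36]);
translate([301, 185, 709]) cube([372, 59, 36]);
translate([301, 185, 968]) cube([372, 59, 36]);


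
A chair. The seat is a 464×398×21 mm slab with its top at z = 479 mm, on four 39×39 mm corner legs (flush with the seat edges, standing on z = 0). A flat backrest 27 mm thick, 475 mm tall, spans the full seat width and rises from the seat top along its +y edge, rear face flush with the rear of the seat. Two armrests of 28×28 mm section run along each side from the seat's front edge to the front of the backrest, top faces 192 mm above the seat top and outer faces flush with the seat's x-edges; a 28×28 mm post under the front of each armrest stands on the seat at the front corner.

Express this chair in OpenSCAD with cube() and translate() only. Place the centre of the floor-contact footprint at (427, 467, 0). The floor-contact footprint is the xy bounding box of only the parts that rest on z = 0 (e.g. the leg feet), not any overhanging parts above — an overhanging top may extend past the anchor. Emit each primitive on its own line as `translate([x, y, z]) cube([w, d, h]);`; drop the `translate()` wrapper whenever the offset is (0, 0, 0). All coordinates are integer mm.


translate([195, 268, 458]) cube([464, 398, 21]);
translate([195, 268, 0]) cube([39, 39, 458]);
translate([620, 268, 0]) cube([39, 39, 458]);
translate([195, 627, 0]) cube([39, 39, 458]);
translate([620, 627, 0]) cube([39, 39, 458]);
translate([195, 639, 479]) cube([464, 27, 475]);
translate([195, 268, 643]) cube([28, 371, 28]);
translate([631, 268, 643]) cube([28, 371, 28]);
translate([195, 268, 479]) cube([28, 28, 164]);
translate([631, 268, 479]) cube([28, 28, 164]);


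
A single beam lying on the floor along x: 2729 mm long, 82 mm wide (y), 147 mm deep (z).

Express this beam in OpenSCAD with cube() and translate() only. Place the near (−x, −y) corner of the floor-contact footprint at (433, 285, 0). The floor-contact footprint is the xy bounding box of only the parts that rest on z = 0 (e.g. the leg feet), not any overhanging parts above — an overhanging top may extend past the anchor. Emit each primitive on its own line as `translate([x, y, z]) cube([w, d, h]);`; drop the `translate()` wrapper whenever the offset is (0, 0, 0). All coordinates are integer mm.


translate([433, 285, 0]) cube([2729, 82, 147]);


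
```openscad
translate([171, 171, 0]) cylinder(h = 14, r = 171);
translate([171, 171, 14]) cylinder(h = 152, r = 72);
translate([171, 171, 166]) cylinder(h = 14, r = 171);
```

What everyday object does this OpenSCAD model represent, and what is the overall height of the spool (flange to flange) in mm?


A spool. The overall height is 180 mm.

Three coaxial cylinders, large–small–large — a spool. Two 14 mm flanges and a 152 mm core give 14 + 152 + 14 = 180 mm.


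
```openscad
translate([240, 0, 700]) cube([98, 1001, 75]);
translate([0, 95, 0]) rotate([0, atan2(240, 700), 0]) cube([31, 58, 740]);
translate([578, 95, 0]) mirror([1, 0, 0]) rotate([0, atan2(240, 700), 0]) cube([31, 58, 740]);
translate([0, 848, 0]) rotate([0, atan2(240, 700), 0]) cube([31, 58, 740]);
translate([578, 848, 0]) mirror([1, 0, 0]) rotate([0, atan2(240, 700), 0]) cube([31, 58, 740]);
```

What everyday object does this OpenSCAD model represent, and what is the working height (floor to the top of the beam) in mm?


A sawhorse. The overall height is 775 mm.

A beam across two mirrored pairs of raked legs — a sawhorse. The beam's underside is at z = 700 (matching the legs' vertical rise in atan2(240, 700)) and the beam is 75 mm tall, so its top is at 700 + 75 = 775 mm. The raked legs top out at the beam's underside, so that is the highest point.


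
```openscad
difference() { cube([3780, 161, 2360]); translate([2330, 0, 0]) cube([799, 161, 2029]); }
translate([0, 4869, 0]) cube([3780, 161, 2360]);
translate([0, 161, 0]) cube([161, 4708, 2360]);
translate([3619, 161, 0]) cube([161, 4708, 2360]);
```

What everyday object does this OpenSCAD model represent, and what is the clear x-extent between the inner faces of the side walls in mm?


A single room. The interior width is 3458 mm.

Four walls enclosing a rectangle with a door in the front wall — a room. Outside width 3780 minus two 161 mm walls gives 3458 mm.


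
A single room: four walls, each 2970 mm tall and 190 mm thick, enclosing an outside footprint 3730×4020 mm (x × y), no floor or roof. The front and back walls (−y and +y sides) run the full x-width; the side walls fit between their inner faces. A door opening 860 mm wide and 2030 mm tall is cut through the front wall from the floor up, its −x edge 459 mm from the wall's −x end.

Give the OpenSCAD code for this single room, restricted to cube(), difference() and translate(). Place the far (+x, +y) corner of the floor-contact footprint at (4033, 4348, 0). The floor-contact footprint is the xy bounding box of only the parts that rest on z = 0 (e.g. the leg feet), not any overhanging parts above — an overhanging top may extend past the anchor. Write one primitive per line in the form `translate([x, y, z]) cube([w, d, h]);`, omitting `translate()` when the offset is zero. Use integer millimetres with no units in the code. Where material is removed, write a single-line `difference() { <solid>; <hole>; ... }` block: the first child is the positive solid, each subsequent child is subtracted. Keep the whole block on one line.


difference() { translate([303, 328, 0]) cube([3730, 190, 2970]); translate([762, 328, 0]) cube([860, 190, 2030]); }
translate([303, 4158, 0]) cube([3730, 190, 2970]);
translate([303, 518, 0]) cube([190, 3640, 2970]);
translate([3843, 518, 0]) cube([190, 3640, 2970]);


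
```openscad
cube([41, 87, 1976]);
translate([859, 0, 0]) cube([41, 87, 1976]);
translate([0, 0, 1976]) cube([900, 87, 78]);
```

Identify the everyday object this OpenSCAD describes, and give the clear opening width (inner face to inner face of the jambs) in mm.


A door frame. The clear opening width is 818 mm.

Two 1976 mm tall posts with a header on top — a door frame. The left jamb is 41 mm wide at x = 0; the right jamb starts at x = 859. The clear opening is 859 − 41 = 818 mm.


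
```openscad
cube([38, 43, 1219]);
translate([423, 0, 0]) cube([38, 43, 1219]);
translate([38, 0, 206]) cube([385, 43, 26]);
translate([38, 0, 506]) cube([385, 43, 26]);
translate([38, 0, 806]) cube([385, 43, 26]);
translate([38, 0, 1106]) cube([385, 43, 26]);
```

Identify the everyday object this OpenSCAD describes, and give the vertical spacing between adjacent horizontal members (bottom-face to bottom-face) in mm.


A ladder. The rung spacing is 300 mm.

Two tall 38×43 posts with 4 short bars between them — a ladder. Adjacent rungs sit at z = 206 and z = 506, so the spacing is 506 − 206 = 300 mm.


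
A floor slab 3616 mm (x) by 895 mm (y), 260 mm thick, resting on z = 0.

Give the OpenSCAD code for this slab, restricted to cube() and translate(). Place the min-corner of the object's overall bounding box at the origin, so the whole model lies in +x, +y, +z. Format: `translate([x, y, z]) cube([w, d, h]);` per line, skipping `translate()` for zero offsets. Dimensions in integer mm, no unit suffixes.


cube([3616, 895, 260]);


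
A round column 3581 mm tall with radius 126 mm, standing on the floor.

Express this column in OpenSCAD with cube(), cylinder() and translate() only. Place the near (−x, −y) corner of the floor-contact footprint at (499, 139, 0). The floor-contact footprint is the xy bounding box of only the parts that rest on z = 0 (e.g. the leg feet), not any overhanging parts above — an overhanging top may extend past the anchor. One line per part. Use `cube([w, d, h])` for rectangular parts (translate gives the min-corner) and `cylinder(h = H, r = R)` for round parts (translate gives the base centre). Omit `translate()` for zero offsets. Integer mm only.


translate([625, 265, 0]) cylinder(h = 3581, r = 126);


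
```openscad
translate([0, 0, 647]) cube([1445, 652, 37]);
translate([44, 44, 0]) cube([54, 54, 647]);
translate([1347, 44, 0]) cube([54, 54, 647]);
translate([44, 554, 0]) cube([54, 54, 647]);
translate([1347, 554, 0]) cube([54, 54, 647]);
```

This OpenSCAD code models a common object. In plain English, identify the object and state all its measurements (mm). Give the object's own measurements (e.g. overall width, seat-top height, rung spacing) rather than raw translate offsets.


A table: top 1445 mm (x) × 652 mm (y), 37 mm thick, upper face at z = 684 mm, on four 54×54 mm square legs, each inset 44 mm from the nearest pair of top edges from z = 0 to the bottom of the top.


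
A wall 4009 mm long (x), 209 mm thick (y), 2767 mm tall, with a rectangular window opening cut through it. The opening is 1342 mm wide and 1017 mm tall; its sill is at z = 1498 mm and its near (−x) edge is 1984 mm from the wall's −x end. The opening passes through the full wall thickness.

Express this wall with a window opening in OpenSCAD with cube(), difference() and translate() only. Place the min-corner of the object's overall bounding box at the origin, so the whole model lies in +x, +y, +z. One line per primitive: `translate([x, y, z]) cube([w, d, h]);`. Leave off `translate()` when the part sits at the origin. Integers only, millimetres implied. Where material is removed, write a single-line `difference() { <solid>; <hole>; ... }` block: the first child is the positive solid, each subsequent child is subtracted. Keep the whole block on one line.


difference() { cube([4009, 209, 2767]); translate([1984, 0, 1498]) cube([1342, 209, 1017]); }


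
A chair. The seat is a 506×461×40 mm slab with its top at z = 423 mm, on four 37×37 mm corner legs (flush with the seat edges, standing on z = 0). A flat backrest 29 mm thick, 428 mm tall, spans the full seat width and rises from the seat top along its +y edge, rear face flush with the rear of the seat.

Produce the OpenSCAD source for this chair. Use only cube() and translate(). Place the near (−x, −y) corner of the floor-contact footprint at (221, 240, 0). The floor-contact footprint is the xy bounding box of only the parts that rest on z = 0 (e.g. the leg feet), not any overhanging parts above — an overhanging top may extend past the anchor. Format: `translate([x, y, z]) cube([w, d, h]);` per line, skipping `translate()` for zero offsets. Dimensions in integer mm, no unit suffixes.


translate([221, 240, 383]) cube([506, 461, 40]);
translate([221, 240, 0]) cube([37, 37, 383]);
translate([690, 240, 0]) cube([37, 37, 383]);
translate([221, 664, 0]) cube([37, 37, 383]);
translate([690, 664, 0]) cube([37, 37, 383]);
translate([221, 672, 423]) cube([506, 29, 428]);


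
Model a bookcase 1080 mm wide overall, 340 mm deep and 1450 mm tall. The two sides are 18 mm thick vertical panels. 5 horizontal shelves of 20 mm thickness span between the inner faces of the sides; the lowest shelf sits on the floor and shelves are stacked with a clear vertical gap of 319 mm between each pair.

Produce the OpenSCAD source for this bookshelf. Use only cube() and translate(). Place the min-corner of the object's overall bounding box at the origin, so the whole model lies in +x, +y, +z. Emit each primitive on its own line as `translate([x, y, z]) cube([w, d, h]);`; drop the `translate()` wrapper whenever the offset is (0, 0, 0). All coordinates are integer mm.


cube([18, 340, 1450]);
translate([1062, 0, 0]) cube([18, 340, 1450]);
translate([18, 0, 0]) cube([1044, 340, 20]);
translate([18, 0, 339]) cube([1044, 340, 20]);
translate([18, 0, 678]) cube([1044, 340, 20]);
translate([18, 0, 1017]) cube([1044, 340, 20]);
translate([18, 0, 1356]) cube([1044, 340, 20]);


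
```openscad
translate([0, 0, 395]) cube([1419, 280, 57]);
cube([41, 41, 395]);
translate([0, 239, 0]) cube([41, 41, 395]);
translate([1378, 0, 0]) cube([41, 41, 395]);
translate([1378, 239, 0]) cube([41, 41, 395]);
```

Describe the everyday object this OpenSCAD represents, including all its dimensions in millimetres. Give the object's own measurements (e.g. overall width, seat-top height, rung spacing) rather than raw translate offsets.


A long wooden bench with a 1419 mm (x) × 280 mm (y) seat, 57 mm thick, its top surface 452 mm above the floor. Four 41 mm square legs at the seat corners, flush with the edges, run from z = 0 to the seat underside.


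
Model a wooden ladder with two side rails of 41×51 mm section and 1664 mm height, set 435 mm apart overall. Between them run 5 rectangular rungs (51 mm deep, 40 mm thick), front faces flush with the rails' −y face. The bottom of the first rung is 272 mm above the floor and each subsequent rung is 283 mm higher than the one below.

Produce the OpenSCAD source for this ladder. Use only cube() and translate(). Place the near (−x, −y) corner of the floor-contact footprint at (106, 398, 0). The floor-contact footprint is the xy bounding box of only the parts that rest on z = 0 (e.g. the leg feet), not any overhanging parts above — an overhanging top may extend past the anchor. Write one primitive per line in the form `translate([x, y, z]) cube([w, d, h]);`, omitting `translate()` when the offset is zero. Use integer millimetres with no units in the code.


translate([106, 398, 0]) cube([41, 51, 1664]);
translate([500, 398, 0]) cube([41, 51, 1664]);
translate([147, 398, 272]) cube([353, 51, 40]);
translate([147, 398, 555]) cube([353, 51, 40]);
translate([147, 398, 838]) cube([353, 51, 40]);
translate([147, 398, 1121]) cube([353, 51, 40]);
translate([147, 398, 1404]) cube([353, 51, 40]);


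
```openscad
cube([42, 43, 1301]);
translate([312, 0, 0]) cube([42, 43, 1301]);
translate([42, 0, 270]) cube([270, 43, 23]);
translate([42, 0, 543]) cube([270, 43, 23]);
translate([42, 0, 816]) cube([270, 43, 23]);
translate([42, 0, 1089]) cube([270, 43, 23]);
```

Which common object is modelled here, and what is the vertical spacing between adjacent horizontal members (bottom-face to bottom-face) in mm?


A ladder. The rung spacing is 273 mm.

Two tall 42×43 posts with 4 short bars between them — a ladder. Adjacent rungs sit at z = 270 and z = 543, so the spacing is 543 − 270 = 273 mm.


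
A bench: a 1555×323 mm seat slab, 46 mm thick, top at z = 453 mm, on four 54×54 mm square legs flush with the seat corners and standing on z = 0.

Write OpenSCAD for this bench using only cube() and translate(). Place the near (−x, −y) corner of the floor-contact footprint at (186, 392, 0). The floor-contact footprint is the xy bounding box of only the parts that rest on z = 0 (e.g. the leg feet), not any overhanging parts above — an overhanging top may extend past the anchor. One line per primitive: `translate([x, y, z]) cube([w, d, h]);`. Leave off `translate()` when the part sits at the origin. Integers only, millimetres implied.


// leg_h = 453 − 46 = 407
translate([186, 392, 407]) cube([1555, 323, 46]);
translate([186, 392, 0]) cube([54, 54, 407]);
translate([186, 661, 0]) cube([54, 54, 407]);
translate([1687, 392, 0]) cube([54, 54, 407]);
translate([1687, 661, 0]) cube([54, 54, 407]);


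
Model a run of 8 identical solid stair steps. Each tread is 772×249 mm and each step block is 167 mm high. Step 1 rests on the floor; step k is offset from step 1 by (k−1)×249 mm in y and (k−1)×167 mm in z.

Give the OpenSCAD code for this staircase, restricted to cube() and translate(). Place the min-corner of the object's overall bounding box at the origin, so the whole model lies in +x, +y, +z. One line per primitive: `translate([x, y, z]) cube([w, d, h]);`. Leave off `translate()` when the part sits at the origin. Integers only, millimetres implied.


cube([772, 249, 167]);
translate([0, 249, 167]) cube([772, 249, 167]);
translate([0, 498, 334]) cube([772, 249, 167]);
translate([0, 747, 501]) cube([772, 249, 167]);
translate([0, 996, 668]) cube([772, 249, 167]);
translate([0, 1245, 835]) cube([772, 249, 167]);
translate([0, 1494, 1002]) cube([772, 249, 167]);
translate([0, 1743, 1169]) cube([772, 249, 167]);


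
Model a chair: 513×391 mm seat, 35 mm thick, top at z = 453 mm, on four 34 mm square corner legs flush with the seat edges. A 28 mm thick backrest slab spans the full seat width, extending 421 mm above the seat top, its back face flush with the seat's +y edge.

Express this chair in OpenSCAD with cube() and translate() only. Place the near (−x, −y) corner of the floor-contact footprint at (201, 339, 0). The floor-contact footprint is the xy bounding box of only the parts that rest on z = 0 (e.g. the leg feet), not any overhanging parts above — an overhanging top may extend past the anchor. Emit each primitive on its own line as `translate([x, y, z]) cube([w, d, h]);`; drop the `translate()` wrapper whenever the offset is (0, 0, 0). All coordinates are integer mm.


translate([201, 339, 418]) cube([513, 391, 35]);
translate([201, 339, 0]) cube([34, 34, 418]);
translate([680, 339, 0]) cube([34, 34, 418]);
translate([201, 696, 0]) cube([34, 34, 418]);
translate([680, 696, 0]) cube([34, 34, 418]);
translate([201, 702, 453]) cube([513, 28, 421]);


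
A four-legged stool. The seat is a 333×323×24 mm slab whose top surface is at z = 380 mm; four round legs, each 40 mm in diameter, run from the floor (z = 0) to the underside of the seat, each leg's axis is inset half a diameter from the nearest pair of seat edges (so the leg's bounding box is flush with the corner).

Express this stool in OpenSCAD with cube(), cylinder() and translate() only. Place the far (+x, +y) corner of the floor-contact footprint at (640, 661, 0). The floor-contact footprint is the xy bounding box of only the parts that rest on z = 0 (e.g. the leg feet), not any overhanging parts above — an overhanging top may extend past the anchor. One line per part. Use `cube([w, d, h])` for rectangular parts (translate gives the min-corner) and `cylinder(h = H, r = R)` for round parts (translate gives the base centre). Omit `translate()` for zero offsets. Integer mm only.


translate([307, 338, 356]) cube([333, 323, 24]);
translate([327, 358, 0]) cylinder(h = 356, r = 20);
translate([620, 358, 0]) cylinder(h = 356, r = 20);
translate([327, 641, 0]) cylinder(h = 356, r = 20);
translate([620, 641, 0]) cylinder(h = 356, r = 20);


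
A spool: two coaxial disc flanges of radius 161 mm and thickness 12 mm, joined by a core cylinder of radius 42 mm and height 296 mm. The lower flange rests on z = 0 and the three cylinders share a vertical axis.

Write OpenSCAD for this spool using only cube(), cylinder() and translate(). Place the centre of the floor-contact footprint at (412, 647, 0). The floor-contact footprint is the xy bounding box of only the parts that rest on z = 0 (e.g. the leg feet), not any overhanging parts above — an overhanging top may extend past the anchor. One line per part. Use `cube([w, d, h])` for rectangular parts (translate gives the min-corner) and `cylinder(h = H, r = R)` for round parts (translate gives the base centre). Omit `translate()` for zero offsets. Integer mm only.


translate([412, 647, 0]) cylinder(h = 12, r = 161);
translate([412, 647, 12]) cylinder(h = 296, r = 42);
translate([412, 647, 308]) cylinder(h = 12, r = 161);


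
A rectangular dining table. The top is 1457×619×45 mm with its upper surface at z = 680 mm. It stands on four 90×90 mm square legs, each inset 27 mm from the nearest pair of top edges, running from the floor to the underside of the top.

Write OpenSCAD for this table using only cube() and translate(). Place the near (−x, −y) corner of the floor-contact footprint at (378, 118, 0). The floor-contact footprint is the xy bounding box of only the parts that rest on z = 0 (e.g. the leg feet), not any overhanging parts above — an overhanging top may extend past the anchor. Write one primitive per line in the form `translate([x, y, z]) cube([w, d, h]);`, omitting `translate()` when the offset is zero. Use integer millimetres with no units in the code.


// leg_h = 680 - 45 = 635
translate([351, 91, 635]) cube([1457, 619, 45]);
translate([378, 118, 0]) cube([90, 90, 635]);
translate([1691, 118, 0]) cube([90, 90, 635]);
translate([378, 593, 0]) cube([90, 90, 635]);
translate([1691, 593, 0]) cube([90, 90, 635]);


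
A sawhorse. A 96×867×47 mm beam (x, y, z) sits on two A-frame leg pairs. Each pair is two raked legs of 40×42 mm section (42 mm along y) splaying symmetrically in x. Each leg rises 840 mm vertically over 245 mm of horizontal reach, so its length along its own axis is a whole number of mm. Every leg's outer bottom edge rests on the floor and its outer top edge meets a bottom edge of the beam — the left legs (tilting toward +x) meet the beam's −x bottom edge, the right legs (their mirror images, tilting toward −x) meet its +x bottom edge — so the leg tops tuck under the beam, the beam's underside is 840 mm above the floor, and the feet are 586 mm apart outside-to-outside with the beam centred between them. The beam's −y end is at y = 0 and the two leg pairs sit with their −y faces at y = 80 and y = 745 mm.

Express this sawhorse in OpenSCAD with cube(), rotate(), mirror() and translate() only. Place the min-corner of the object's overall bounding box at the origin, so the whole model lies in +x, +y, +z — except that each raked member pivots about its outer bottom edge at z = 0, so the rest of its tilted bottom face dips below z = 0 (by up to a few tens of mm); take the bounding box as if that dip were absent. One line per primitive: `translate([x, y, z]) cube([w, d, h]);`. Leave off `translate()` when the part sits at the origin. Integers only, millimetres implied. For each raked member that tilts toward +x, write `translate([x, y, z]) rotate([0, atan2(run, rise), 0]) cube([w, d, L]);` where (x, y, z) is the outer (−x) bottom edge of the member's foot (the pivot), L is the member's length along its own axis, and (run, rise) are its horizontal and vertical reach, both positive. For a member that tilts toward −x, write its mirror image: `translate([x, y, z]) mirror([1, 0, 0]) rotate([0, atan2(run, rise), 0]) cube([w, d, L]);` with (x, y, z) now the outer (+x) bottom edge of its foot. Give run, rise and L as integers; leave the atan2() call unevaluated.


// leg length = √(245² + 840²) = 875
// right-leg outer foot x = 2·245 + 96 = 586
// beam min-corner = (245, 0, 840)
translate([245, 0, 840]) cube([96, 867, 47]);
translate([0, 80, 0]) rotate([0, atan2(245, 840), 0]) cube([40, 42, 875]);
translate([586, 80, 0]) mirror([1, 0, 0]) rotate([0, atan2(245, 840), 0]) cube([40, 42, 875]);
translate([0, 745, 0]) rotate([0, atan2(245, 840), 0]) cube([40, 42, 875]);
translate([586, 745, 0]) mirror([1, 0, 0]) rotate([0, atan2(245, 840), 0]) cube([40, 42, 875]);


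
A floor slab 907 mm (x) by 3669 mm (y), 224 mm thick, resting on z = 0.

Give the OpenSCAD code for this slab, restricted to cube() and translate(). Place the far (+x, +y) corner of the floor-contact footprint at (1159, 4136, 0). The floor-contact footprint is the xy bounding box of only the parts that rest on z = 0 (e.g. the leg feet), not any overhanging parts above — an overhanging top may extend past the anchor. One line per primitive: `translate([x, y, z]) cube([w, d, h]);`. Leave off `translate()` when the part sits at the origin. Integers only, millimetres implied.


translate([252, 467, 0]) cube([907, 3669, 224]);


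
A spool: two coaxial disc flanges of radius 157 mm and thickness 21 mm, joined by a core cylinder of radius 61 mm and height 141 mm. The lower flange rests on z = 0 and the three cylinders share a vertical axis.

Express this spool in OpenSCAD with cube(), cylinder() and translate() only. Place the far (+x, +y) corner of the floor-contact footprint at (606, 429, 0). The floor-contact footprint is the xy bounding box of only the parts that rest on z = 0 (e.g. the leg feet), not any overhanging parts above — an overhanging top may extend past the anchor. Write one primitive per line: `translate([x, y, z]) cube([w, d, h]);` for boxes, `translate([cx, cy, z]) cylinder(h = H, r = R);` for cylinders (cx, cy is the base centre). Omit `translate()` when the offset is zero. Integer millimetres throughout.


translate([449, 272, 0]) cylinder(h = 21, r = 157);
translate([449, 272, 21]) cylinder(h = 141, r = 61);
translate([449, 272, 162]) cylinder(h = 21, r = 157);


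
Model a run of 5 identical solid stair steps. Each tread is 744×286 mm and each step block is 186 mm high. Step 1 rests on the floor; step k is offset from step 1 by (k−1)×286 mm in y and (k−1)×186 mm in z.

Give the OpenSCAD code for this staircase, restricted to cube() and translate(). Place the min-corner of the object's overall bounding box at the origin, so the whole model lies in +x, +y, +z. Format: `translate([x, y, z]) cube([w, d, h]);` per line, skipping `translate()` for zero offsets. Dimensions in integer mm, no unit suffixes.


cube([744, 286, 186]);
translate([0, 286, 186]) cube([744, 286, 186]);
translate([0, 572, 372]) cube([744, 286, 186]);
translate([0, 858, 558]) cube([744, 286, 186]);
translate([0, 1144, 744]) cube([744, 286, 186]);


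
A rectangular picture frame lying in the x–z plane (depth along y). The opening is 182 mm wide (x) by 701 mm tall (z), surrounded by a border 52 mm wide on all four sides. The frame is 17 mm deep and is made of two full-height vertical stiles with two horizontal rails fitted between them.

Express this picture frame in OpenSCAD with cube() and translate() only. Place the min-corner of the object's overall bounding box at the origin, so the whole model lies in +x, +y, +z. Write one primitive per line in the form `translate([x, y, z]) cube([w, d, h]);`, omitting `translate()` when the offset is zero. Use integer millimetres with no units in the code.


cube([52, 17, 805]);
translate([234, 0, 0]) cube([52, 17, 805]);
translate([52, 0, 0]) cube([182, 17, 52]);
translate([52, 0, 753]) cube([182, 17, 52]);


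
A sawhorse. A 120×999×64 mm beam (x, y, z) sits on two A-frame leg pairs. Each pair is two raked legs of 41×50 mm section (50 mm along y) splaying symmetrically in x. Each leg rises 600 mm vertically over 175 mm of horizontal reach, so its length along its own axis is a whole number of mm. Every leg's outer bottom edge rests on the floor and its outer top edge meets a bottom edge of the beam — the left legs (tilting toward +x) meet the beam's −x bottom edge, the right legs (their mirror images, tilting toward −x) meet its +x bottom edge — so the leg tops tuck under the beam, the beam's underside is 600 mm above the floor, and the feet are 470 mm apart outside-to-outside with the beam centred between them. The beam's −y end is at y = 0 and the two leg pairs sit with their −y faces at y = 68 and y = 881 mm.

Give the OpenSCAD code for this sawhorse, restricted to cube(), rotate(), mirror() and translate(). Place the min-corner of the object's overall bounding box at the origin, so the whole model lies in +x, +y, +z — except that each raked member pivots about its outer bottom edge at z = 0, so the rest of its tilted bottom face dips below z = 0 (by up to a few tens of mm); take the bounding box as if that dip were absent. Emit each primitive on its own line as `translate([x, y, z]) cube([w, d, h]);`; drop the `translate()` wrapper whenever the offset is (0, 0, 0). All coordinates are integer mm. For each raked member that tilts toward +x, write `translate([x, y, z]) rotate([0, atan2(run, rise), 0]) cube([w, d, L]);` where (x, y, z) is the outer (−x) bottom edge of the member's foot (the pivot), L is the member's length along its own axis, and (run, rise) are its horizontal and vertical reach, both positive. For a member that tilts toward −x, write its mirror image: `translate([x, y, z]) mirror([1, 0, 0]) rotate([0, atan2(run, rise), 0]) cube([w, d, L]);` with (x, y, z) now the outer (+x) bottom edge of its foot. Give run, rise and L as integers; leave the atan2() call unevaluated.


// leg length = √(175² + 600²) = 625
// right-leg outer foot x = 2·175 + 120 = 470
// beam min-corner = (175, 0, 600)
translate([175, 0, 600]) cube([120, 999, 64]);
translate([0, 68, 0]) rotate([0, atan2(175, 600), 0]) cube([41, 50, 625]);
translate([470, 68, 0]) mirror([1, 0, 0]) rotate([0, atan2(175, 600), 0]) cube([41, 50, 625]);
translate([0, 881, 0]) rotate([0, atan2(175, 600), 0]) cube([41, 50, 625]);
translate([470, 881, 0]) mirror([1, 0, 0]) rotate([0, atan2(175, 600), 0]) cube([41, 50, 625]);


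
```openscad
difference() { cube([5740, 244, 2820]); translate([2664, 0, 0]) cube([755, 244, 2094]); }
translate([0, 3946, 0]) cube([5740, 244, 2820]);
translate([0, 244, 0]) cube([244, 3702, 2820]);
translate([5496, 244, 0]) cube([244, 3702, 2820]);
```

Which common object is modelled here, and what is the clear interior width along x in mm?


A single room. The interior width is 5252 mm.

Four walls enclosing a rectangle with a door in the front wall — a room. Outside width 5740 minus two 244 mm walls gives 5252 mm.


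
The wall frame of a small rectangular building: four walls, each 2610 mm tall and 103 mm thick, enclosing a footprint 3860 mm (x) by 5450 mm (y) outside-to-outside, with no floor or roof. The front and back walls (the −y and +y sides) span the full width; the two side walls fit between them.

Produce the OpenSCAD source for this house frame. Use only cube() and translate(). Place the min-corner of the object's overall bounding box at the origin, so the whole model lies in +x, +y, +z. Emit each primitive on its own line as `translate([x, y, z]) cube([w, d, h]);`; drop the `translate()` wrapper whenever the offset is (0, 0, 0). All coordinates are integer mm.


cube([3860, 103, 2610]);
translate([0, 5347, 0]) cube([3860, 103, 2610]);
translate([0, 103, 0]) cube([103, 5244, 2610]);
translate([3757, 103, 0]) cube([103, 5244, 2610]);


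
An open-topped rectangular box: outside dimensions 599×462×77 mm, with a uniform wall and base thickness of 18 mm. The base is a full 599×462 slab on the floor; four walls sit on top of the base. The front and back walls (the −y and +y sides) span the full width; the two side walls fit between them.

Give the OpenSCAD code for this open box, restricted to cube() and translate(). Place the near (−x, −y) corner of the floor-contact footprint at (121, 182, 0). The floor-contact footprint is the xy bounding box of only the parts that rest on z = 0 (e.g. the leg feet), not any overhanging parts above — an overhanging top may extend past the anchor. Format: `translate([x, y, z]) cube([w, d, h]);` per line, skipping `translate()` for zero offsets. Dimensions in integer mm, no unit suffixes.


translate([121, 182, 0]) cube([599, 462, 18]);
translate([121, 182, 18]) cube([599, 18, 59]);
translate([121, 626, 18]) cube([599, 18, 59]);
translate([121, 200, 18]) cube([18, 426, 59]);
translate([702, 200, 18]) cube([18, 426, 59]);


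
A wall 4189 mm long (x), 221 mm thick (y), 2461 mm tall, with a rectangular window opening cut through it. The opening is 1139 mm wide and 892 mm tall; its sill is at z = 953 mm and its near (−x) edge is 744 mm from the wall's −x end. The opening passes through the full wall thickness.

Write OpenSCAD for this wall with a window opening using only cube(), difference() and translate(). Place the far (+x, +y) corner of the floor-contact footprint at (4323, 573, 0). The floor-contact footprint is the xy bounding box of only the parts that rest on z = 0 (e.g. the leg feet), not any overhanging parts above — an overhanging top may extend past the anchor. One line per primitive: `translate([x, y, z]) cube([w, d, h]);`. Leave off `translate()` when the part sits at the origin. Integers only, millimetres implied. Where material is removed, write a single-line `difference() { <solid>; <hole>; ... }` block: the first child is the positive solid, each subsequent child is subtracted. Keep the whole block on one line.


difference() { translate([134, 352, 0]) cube([4189, 221, 2461]); translate([878, 352, 953]) cube([1139, 221, 892]); }
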